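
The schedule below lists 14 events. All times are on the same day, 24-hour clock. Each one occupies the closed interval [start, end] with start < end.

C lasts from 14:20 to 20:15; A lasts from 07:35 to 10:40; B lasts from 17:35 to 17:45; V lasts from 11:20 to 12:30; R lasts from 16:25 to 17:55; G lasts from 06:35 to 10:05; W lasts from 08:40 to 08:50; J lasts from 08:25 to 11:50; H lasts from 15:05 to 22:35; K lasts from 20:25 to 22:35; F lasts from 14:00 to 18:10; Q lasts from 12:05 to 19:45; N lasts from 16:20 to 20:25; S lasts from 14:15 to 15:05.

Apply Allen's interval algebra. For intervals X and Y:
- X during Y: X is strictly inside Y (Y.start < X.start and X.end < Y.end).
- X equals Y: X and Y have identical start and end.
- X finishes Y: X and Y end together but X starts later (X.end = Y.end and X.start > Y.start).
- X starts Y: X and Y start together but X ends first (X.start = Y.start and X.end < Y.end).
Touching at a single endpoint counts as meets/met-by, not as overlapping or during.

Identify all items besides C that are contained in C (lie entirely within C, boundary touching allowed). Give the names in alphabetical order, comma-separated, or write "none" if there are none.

Target C = [14:20, 20:15].
A [07:35, 10:40] → before → no.
B [17:35, 17:45] → during → yes.
F [14:00, 18:10] → overlaps → no.
G [06:35, 10:05] → before → no.
H [15:05, 22:35] → overlapped-by → no.
J [08:25, 11:50] → before → no.
K [20:25, 22:35] → after → no.
N [16:20, 20:25] → overlapped-by → no.
Q [12:05, 19:45] → overlaps → no.
R [16:25, 17:55] → during → yes.
S [14:15, 15:05] → overlaps → no.
V [11:20, 12:30] → before → no.
W [08:40, 08:50] → before → no.
Result: B, R.

B, R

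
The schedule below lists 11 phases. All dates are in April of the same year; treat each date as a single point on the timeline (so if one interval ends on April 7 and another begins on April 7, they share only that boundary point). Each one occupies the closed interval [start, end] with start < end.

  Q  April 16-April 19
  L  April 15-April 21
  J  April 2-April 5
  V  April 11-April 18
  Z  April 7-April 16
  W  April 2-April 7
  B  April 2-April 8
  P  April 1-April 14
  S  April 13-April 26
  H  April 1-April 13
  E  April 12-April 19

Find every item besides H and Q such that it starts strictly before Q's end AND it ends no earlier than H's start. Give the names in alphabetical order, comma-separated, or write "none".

Conditions: its start is strictly before Q's end (X.start < April 19) AND its end is no earlier than H's start (X.end >= April 1).
B: start April 2 < April 19? ✓; end April 8 >= April 1? ✓ → yes.
E: start April 12 < April 19? ✓; end April 19 >= April 1? ✓ → yes.
J: start April 2 < April 19? ✓; end April 5 >= April 1? ✓ → yes.
L: start April 15 < April 19? ✓; end April 21 >= April 1? ✓ → yes.
P: start April 1 < April 19? ✓; end April 14 >= April 1? ✓ → yes.
S: start April 13 < April 19? ✓; end April 26 >= April 1? ✓ → yes.
V: start April 11 < April 19? ✓; end April 18 >= April 1? ✓ → yes.
W: start April 2 < April 19? ✓; end April 7 >= April 1? ✓ → yes.
Z: start April 7 < April 19? ✓; end April 16 >= April 1? ✓ → yes.
Result: B, E, J, L, P, S, V, W, Z.

B, E, J, L, P, S, V, W, Z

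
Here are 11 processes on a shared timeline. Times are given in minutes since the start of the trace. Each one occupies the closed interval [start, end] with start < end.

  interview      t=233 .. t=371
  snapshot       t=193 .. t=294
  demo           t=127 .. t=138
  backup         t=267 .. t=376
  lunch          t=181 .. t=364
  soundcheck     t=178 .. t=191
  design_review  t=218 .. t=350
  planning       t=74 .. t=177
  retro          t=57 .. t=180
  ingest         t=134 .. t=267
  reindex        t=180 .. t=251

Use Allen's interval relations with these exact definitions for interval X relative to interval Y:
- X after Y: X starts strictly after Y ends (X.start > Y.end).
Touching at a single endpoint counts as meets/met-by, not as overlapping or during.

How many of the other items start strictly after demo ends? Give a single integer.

Target demo = [t=127, t=138].
backup [t=267, t=376] → after → counts.
design_review [t=218, t=350] → after → counts.
ingest [t=134, t=267] → overlapped-by → no.
interview [t=233, t=371] → after → counts.
lunch [t=181, t=364] → after → counts.
planning [t=74, t=177] → contains → no.
reindex [t=180, t=251] → after → counts.
retro [t=57, t=180] → contains → no.
snapshot [t=193, t=294] → after → counts.
soundcheck [t=178, t=191] → after → counts.
Total: 7.

7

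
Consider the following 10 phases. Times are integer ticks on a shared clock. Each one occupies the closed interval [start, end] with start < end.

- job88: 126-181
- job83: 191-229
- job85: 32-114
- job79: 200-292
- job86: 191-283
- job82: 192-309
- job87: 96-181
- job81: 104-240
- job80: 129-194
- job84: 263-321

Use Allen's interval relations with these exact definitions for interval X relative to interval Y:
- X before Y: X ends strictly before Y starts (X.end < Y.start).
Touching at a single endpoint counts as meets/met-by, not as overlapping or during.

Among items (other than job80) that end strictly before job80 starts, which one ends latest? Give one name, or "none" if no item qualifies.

Target job80 = [129, 194].
job79 [200, 292] → after → excluded.
job81 [104, 240] → contains → excluded.
job82 [192, 309] → overlapped-by → excluded.
job83 [191, 229] → overlapped-by → excluded.
job84 [263, 321] → after → excluded.
job85 [32, 114] → before → candidate.
job86 [191, 283] → overlapped-by → excluded.
job87 [96, 181] → overlaps → excluded.
job88 [126, 181] → overlaps → excluded.
Among candidates, latest end is 114 → job85.

job85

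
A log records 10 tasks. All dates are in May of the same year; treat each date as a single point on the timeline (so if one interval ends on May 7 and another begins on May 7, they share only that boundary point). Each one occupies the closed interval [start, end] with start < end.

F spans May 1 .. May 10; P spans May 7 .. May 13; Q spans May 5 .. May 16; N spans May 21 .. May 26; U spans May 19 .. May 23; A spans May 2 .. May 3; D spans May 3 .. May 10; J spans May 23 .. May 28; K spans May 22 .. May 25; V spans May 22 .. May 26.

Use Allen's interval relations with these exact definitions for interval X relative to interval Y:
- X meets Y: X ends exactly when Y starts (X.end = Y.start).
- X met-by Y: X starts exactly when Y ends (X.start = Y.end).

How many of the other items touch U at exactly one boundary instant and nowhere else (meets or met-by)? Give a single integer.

1

Target U = [May 19, May 23].
A [May 2, May 3] → before → no.
D [May 3, May 10] → before → no.
F [May 1, May 10] → before → no.
J [May 23, May 28] → met-by → counts.
K [May 22, May 25] → overlapped-by → no.
N [May 21, May 26] → overlapped-by → no.
P [May 7, May 13] → before → no.
Q [May 5, May 16] → before → no.
V [May 22, May 26] → overlapped-by → no.
Total: 1.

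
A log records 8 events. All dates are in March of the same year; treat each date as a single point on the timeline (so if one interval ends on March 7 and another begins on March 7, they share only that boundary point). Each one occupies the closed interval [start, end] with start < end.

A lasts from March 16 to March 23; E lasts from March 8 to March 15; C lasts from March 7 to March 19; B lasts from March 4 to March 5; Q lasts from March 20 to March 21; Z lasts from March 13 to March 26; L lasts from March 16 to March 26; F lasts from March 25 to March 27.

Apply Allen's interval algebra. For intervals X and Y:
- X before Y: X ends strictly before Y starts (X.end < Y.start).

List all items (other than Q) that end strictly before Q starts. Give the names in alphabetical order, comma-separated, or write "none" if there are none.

Target Q = [March 20, March 21].
A [March 16, March 23] → contains → no.
B [March 4, March 5] → before → yes.
C [March 7, March 19] → before → yes.
E [March 8, March 15] → before → yes.
F [March 25, March 27] → after → no.
L [March 16, March 26] → contains → no.
Z [March 13, March 26] → contains → no.
Result: B, C, E.

B, C, E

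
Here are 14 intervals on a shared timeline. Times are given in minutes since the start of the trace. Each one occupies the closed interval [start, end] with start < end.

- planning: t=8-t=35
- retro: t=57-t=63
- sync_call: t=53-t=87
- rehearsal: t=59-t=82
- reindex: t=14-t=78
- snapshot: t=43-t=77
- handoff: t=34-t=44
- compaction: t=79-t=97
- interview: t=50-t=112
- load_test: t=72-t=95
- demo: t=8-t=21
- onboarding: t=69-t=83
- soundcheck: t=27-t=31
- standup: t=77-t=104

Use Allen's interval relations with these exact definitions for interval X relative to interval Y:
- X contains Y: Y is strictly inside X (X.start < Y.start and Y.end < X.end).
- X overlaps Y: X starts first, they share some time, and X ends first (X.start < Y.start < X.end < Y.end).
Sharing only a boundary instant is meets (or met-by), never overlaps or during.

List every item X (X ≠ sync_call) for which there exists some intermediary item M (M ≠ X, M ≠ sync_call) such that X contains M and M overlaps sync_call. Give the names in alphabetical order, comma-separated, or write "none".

Target sync_call = [t=53, t=87].
Intermediaries M with M overlaps sync_call: reindex, snapshot.
Via reindex — items with X contains reindex: none.
Via snapshot — items with X contains snapshot: reindex.
Union: reindex.

reindex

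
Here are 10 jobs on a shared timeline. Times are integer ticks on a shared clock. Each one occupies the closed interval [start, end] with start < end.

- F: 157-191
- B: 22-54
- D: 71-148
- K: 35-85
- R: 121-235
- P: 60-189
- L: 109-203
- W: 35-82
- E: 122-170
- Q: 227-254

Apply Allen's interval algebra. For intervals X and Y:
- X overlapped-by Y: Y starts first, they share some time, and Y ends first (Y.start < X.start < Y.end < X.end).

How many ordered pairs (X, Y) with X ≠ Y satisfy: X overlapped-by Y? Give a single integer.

Checking all 90 ordered pairs for relation 'overlapped-by'; matching pairs in alphabetical order:
(D, K): D overlapped-by K ✓
(D, W): D overlapped-by W ✓
(E, D): E overlapped-by D ✓
(F, E): F overlapped-by E ✓
(F, P): F overlapped-by P ✓
(K, B): K overlapped-by B ✓
(L, D): L overlapped-by D ✓
(L, P): L overlapped-by P ✓
(P, K): P overlapped-by K ✓
(P, W): P overlapped-by W ✓
(Q, R): Q overlapped-by R ✓
(R, D): R overlapped-by D ✓
(R, L): R overlapped-by L ✓
(R, P): R overlapped-by P ✓
(W, B): W overlapped-by B ✓
Count: 15.

15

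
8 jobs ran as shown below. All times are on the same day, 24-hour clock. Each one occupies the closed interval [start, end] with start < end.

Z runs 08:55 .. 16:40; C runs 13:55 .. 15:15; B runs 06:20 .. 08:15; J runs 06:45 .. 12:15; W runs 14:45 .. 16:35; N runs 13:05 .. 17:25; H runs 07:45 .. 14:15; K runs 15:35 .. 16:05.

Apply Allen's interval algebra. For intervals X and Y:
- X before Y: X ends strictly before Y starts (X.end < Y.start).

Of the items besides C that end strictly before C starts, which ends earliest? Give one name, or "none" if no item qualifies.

B

Target C = [13:55, 15:15].
B [06:20, 08:15] → before → candidate.
H [07:45, 14:15] → overlaps → excluded.
J [06:45, 12:15] → before → candidate.
K [15:35, 16:05] → after → excluded.
N [13:05, 17:25] → contains → excluded.
W [14:45, 16:35] → overlapped-by → excluded.
Z [08:55, 16:40] → contains → excluded.
Among candidates, earliest end is 08:15 → B.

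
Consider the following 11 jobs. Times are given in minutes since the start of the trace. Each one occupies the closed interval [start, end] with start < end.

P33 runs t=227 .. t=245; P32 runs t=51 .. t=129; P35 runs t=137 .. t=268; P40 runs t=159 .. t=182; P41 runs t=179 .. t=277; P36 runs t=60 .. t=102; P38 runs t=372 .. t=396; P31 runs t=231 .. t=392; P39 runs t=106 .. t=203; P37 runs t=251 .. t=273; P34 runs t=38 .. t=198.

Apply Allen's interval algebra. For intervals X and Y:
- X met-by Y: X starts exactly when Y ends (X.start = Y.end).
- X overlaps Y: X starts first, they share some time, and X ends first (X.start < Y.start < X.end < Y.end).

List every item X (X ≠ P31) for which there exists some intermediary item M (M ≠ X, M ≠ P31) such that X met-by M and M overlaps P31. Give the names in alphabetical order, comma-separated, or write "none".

Target P31 = [t=231, t=392].
Intermediaries M with M overlaps P31: P33, P35, P41.
Via P33 — items with X met-by P33: none.
Via P35 — items with X met-by P35: none.
Via P41 — items with X met-by P41: none.
Union: none.

none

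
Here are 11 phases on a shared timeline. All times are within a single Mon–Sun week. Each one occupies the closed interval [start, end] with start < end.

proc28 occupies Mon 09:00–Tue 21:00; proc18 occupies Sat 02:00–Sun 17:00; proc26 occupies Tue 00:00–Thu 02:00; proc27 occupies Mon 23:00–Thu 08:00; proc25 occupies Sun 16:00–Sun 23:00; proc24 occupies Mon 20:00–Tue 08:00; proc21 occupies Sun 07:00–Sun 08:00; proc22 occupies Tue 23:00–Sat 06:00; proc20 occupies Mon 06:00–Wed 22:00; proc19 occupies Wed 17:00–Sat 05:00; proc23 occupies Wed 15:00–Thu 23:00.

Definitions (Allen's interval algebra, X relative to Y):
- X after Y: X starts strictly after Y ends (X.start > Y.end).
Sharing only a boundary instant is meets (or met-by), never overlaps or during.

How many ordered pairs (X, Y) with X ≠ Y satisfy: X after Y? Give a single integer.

Checking all 110 ordered pairs for relation 'after'; matching pairs in alphabetical order:
(proc18, proc20): proc18 after proc20 ✓
(proc18, proc23): proc18 after proc23 ✓
(proc18, proc24): proc18 after proc24 ✓
(proc18, proc26): proc18 after proc26 ✓
(proc18, proc27): proc18 after proc27 ✓
(proc18, proc28): proc18 after proc28 ✓
(proc19, proc24): proc19 after proc24 ✓
(proc19, proc28): proc19 after proc28 ✓
(proc21, proc19): proc21 after proc19 ✓
(proc21, proc20): proc21 after proc20 ✓
(proc21, proc22): proc21 after proc22 ✓
(proc21, proc23): proc21 after proc23 ✓
(proc21, proc24): proc21 after proc24 ✓
(proc21, proc26): proc21 after proc26 ✓
(proc21, proc27): proc21 after proc27 ✓
(proc21, proc28): proc21 after proc28 ✓
(proc22, proc24): proc22 after proc24 ✓
(proc22, proc28): proc22 after proc28 ✓
(proc23, proc24): proc23 after proc24 ✓
(proc23, proc28): proc23 after proc28 ✓
(proc25, proc19): proc25 after proc19 ✓
(proc25, proc20): proc25 after proc20 ✓
(proc25, proc21): proc25 after proc21 ✓
(proc25, proc22): proc25 after proc22 ✓
... plus 5 further pairs not listed.
Count: 29.

29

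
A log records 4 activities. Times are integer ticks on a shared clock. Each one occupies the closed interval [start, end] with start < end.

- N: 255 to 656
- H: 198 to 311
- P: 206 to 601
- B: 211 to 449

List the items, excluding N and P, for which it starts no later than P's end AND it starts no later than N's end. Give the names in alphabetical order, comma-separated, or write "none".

B, H

Conditions: its start is no later than P's end (X.start <= 601) AND its start is no later than N's end (X.start <= 656).
B: start 211 <= 601? ✓; start 211 <= 656? ✓ → yes.
H: start 198 <= 601? ✓; start 198 <= 656? ✓ → yes.
Result: B, H.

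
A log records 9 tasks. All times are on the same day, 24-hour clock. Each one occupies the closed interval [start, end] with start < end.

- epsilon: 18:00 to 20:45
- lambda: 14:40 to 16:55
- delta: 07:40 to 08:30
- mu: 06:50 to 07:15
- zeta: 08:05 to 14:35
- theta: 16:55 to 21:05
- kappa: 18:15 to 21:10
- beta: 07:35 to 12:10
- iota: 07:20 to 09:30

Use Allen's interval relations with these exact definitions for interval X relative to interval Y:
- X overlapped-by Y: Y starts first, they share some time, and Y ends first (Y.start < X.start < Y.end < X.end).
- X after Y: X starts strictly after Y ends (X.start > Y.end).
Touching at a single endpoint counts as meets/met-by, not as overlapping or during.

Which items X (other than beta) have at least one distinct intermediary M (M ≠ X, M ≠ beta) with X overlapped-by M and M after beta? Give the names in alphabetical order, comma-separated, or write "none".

kappa

Target beta = [07:35, 12:10].
Intermediaries M with M after beta: epsilon, kappa, lambda, theta.
Via epsilon — items with X overlapped-by epsilon: kappa.
Via kappa — items with X overlapped-by kappa: none.
Via lambda — items with X overlapped-by lambda: none.
Via theta — items with X overlapped-by theta: kappa.
Union: kappa.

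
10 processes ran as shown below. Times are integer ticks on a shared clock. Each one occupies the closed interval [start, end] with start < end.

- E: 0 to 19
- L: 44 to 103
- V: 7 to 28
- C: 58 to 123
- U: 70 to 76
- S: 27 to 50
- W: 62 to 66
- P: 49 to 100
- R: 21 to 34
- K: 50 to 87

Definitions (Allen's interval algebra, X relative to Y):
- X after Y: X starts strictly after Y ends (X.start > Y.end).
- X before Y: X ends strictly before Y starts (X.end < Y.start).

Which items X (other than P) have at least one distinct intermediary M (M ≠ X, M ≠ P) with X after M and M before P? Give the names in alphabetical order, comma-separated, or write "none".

Target P = [49, 100].
Intermediaries M with M before P: E, R, V.
Via E — items with X after E: C, K, L, R, S, U, W.
Via R — items with X after R: C, K, L, U, W.
Via V — items with X after V: C, K, L, U, W.
Union: C, K, L, R, S, U, W.

C, K, L, R, S, U, W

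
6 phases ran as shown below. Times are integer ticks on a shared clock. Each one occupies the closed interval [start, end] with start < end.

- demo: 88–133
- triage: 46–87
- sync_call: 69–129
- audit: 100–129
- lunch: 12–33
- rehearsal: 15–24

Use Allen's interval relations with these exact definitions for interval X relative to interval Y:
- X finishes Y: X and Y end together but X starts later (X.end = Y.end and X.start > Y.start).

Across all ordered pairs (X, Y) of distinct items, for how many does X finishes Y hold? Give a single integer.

1

Checking all 30 ordered pairs for relation 'finishes'; matching pairs in alphabetical order:
(audit, sync_call): audit finishes sync_call ✓
Count: 1.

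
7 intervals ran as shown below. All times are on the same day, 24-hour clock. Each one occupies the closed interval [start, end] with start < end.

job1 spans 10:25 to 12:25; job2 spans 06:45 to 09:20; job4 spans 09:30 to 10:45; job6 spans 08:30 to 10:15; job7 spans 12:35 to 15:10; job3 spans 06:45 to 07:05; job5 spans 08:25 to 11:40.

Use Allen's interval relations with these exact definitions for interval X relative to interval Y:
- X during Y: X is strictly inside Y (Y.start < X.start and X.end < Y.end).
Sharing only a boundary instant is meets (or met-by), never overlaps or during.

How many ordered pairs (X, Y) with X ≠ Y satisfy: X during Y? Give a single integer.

2

Checking all 42 ordered pairs for relation 'during'; matching pairs in alphabetical order:
(job4, job5): job4 during job5 ✓
(job6, job5): job6 during job5 ✓
Count: 2.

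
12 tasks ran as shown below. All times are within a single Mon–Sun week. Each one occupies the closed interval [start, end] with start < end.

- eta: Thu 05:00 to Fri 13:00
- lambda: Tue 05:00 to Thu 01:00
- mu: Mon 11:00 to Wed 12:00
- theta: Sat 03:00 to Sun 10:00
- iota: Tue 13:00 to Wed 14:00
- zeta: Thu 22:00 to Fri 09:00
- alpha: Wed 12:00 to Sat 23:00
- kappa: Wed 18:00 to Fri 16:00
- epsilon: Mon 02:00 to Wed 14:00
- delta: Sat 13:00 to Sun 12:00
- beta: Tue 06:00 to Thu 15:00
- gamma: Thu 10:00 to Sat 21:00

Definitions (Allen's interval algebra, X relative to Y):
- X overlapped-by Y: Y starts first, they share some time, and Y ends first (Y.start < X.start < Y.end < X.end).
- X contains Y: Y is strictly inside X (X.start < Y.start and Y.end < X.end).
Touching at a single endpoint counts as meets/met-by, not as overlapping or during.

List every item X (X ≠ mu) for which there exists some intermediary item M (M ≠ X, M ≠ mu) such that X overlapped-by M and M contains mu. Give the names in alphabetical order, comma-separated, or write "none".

Target mu = [Mon 11:00, Wed 12:00].
Intermediaries M with M contains mu: epsilon.
Via epsilon — items with X overlapped-by epsilon: alpha, beta, lambda.
Union: alpha, beta, lambda.

alpha, beta, lambda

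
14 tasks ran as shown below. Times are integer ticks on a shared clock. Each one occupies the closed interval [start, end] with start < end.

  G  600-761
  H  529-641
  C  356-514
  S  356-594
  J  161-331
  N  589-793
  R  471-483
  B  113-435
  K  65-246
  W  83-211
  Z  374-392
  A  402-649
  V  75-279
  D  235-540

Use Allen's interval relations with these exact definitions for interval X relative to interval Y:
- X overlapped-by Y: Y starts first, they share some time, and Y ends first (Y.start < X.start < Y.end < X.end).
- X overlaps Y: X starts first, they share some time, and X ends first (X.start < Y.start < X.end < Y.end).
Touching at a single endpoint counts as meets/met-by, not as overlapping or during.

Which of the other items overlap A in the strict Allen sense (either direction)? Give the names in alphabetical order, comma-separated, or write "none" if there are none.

Target A = [402, 649].
B [113, 435] → overlaps → yes.
C [356, 514] → overlaps → yes.
D [235, 540] → overlaps → yes.
G [600, 761] → overlapped-by → yes.
H [529, 641] → during → no.
J [161, 331] → before → no.
K [65, 246] → before → no.
N [589, 793] → overlapped-by → yes.
R [471, 483] → during → no.
S [356, 594] → overlaps → yes.
V [75, 279] → before → no.
W [83, 211] → before → no.
Z [374, 392] → before → no.
Result: B, C, D, G, N, S.

B, C, D, G, N, S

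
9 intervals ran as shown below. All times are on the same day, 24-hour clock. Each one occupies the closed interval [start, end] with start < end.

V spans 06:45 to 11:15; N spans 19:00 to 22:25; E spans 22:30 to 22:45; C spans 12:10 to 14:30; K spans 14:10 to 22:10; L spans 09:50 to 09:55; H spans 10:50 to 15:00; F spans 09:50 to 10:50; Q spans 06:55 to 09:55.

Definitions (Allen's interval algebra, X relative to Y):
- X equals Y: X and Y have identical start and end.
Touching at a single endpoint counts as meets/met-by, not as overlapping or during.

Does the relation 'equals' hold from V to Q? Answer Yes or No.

No

V = [06:45, 11:15], Q = [06:55, 09:55].
Actual relation of V to Q: contains.
Asked whether 'equals' holds → No.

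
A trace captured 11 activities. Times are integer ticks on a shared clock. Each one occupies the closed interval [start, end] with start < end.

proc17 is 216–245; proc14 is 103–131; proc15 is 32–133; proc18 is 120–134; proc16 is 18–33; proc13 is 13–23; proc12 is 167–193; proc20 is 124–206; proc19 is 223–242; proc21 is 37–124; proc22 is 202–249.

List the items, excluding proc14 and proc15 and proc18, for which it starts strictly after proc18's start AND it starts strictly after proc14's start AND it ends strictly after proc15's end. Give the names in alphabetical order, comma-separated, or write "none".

Conditions: its start is strictly after proc18's start (X.start > 120) AND its start is strictly after proc14's start (X.start > 103) AND its end is strictly after proc15's end (X.end > 133).
proc12: start 167 > 120? ✓; start 167 > 103? ✓; end 193 > 133? ✓ → yes.
proc13: start 13 > 120? ✗; start 13 > 103? ✗; end 23 > 133? ✗ → no.
proc16: start 18 > 120? ✗; start 18 > 103? ✗; end 33 > 133? ✗ → no.
proc17: start 216 > 120? ✓; start 216 > 103? ✓; end 245 > 133? ✓ → yes.
proc19: start 223 > 120? ✓; start 223 > 103? ✓; end 242 > 133? ✓ → yes.
proc20: start 124 > 120? ✓; start 124 > 103? ✓; end 206 > 133? ✓ → yes.
proc21: start 37 > 120? ✗; start 37 > 103? ✗; end 124 > 133? ✗ → no.
proc22: start 202 > 120? ✓; start 202 > 103? ✓; end 249 > 133? ✓ → yes.
Result: proc12, proc17, proc19, proc20, proc22.

proc12, proc17, proc19, proc20, proc22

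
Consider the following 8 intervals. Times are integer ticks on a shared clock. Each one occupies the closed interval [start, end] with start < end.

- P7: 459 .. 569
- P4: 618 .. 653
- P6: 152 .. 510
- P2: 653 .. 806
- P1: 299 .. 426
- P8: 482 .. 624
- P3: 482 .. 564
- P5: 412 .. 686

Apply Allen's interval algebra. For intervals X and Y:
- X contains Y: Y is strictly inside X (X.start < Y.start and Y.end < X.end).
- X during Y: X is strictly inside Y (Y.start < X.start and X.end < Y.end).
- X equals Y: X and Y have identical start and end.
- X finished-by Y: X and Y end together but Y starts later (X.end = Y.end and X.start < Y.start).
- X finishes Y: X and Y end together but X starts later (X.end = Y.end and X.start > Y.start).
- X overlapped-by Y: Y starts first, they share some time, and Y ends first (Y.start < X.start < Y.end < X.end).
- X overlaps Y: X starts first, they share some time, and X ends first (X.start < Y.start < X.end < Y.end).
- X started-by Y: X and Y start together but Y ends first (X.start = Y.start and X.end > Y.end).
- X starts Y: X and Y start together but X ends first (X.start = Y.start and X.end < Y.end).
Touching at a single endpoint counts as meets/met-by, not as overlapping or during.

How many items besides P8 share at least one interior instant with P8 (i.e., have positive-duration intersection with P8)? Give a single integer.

5

Target P8 = [482, 624].
P1 [299, 426] → before → no.
P2 [653, 806] → after → no.
P3 [482, 564] → starts → counts.
P4 [618, 653] → overlapped-by → counts.
P5 [412, 686] → contains → counts.
P6 [152, 510] → overlaps → counts.
P7 [459, 569] → overlaps → counts.
Total: 5.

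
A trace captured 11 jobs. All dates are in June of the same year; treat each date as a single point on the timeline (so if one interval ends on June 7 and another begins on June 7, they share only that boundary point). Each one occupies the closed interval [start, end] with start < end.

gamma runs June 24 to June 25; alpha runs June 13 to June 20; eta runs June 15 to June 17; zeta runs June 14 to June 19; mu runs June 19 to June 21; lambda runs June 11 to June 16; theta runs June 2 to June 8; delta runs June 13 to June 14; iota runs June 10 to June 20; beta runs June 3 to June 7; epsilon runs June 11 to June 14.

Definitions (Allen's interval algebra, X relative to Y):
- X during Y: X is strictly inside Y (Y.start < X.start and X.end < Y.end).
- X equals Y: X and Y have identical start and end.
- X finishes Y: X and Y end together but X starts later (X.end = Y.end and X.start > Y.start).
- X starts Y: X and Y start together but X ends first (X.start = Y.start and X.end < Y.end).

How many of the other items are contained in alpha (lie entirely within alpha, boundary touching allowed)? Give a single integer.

Target alpha = [June 13, June 20].
beta [June 3, June 7] → before → no.
delta [June 13, June 14] → starts → counts.
epsilon [June 11, June 14] → overlaps → no.
eta [June 15, June 17] → during → counts.
gamma [June 24, June 25] → after → no.
iota [June 10, June 20] → finished-by → no.
lambda [June 11, June 16] → overlaps → no.
mu [June 19, June 21] → overlapped-by → no.
theta [June 2, June 8] → before → no.
zeta [June 14, June 19] → during → counts.
Total: 3.

3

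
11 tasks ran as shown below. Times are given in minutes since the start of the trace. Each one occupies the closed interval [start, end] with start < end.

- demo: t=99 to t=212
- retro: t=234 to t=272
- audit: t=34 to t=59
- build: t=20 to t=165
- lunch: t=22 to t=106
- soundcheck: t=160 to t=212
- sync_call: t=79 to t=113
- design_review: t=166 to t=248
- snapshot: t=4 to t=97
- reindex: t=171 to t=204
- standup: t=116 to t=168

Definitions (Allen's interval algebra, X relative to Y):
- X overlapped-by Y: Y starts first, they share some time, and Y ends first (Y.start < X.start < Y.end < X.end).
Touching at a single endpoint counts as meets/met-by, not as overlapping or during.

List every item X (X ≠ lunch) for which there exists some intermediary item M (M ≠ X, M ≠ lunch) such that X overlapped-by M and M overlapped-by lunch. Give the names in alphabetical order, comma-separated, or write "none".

Target lunch = [t=22, t=106].
Intermediaries M with M overlapped-by lunch: demo, sync_call.
Via demo — items with X overlapped-by demo: design_review.
Via sync_call — items with X overlapped-by sync_call: demo.
Union: demo, design_review.

demo, design_review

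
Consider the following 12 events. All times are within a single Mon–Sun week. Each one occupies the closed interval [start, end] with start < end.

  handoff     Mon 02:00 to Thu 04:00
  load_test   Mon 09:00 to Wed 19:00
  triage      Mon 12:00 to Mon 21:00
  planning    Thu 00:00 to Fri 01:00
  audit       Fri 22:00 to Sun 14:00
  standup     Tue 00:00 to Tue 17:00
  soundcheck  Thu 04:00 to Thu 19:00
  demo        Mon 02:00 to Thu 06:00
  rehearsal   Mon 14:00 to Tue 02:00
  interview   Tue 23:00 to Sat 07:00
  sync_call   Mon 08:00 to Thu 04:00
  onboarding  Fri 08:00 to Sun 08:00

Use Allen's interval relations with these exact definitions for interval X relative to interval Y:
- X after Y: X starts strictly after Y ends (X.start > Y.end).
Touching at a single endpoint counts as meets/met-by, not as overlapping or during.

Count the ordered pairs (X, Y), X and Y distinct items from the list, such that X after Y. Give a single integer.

Checking all 132 ordered pairs for relation 'after'; matching pairs in alphabetical order:
(audit, demo): audit after demo ✓
(audit, handoff): audit after handoff ✓
(audit, load_test): audit after load_test ✓
(audit, planning): audit after planning ✓
(audit, rehearsal): audit after rehearsal ✓
(audit, soundcheck): audit after soundcheck ✓
(audit, standup): audit after standup ✓
(audit, sync_call): audit after sync_call ✓
(audit, triage): audit after triage ✓
(interview, rehearsal): interview after rehearsal ✓
(interview, standup): interview after standup ✓
(interview, triage): interview after triage ✓
(onboarding, demo): onboarding after demo ✓
(onboarding, handoff): onboarding after handoff ✓
(onboarding, load_test): onboarding after load_test ✓
(onboarding, planning): onboarding after planning ✓
(onboarding, rehearsal): onboarding after rehearsal ✓
(onboarding, soundcheck): onboarding after soundcheck ✓
(onboarding, standup): onboarding after standup ✓
(onboarding, sync_call): onboarding after sync_call ✓
(onboarding, triage): onboarding after triage ✓
(planning, load_test): planning after load_test ✓
(planning, rehearsal): planning after rehearsal ✓
(planning, standup): planning after standup ✓
... plus 6 further pairs not listed.
Count: 30.

30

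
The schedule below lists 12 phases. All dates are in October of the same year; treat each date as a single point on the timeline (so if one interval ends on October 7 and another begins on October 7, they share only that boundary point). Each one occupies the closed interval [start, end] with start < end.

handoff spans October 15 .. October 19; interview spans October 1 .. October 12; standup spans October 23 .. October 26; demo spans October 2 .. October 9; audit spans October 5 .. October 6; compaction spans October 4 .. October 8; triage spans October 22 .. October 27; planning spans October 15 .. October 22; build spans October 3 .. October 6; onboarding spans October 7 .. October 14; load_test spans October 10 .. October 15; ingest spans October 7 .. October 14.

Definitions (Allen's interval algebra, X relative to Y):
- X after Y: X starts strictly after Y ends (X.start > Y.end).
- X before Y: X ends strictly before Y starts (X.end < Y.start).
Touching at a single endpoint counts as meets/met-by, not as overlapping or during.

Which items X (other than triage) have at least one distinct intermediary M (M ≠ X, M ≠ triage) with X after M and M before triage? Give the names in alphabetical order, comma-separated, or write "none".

Target triage = [October 22, October 27].
Intermediaries M with M before triage: audit, build, compaction, demo, handoff, ingest, interview, load_test, onboarding.
Via audit — items with X after audit: handoff, ingest, load_test, onboarding, planning, standup.
Via build — items with X after build: handoff, ingest, load_test, onboarding, planning, standup.
Via compaction — items with X after compaction: handoff, load_test, planning, standup.
Via demo — items with X after demo: handoff, load_test, planning, standup.
Via handoff — items with X after handoff: standup.
Via ingest — items with X after ingest: handoff, planning, standup.
Via interview — items with X after interview: handoff, planning, standup.
Via load_test — items with X after load_test: standup.
Via onboarding — items with X after onboarding: handoff, planning, standup.
Union: handoff, ingest, load_test, onboarding, planning, standup.

handoff, ingest, load_test, onboarding, planning, standup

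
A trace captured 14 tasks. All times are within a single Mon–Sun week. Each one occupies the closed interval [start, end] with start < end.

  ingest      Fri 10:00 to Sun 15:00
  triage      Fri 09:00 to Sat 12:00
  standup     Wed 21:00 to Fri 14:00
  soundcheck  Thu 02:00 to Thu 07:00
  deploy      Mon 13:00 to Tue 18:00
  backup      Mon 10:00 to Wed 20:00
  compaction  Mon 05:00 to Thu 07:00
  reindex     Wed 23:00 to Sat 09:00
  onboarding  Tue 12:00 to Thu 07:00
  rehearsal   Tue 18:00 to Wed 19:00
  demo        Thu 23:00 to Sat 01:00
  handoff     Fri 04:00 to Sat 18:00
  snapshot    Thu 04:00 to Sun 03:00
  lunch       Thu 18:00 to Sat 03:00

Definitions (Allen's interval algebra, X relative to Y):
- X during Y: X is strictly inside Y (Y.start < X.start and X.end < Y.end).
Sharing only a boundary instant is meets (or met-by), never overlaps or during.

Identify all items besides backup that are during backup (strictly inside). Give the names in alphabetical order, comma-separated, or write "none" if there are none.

deploy, rehearsal

Target backup = [Mon 10:00, Wed 20:00].
compaction [Mon 05:00, Thu 07:00] → contains → no.
demo [Thu 23:00, Sat 01:00] → after → no.
deploy [Mon 13:00, Tue 18:00] → during → yes.
handoff [Fri 04:00, Sat 18:00] → after → no.
ingest [Fri 10:00, Sun 15:00] → after → no.
lunch [Thu 18:00, Sat 03:00] → after → no.
onboarding [Tue 12:00, Thu 07:00] → overlapped-by → no.
rehearsal [Tue 18:00, Wed 19:00] → during → yes.
reindex [Wed 23:00, Sat 09:00] → after → no.
snapshot [Thu 04:00, Sun 03:00] → after → no.
soundcheck [Thu 02:00, Thu 07:00] → after → no.
standup [Wed 21:00, Fri 14:00] → after → no.
triage [Fri 09:00, Sat 12:00] → after → no.
Result: deploy, rehearsal.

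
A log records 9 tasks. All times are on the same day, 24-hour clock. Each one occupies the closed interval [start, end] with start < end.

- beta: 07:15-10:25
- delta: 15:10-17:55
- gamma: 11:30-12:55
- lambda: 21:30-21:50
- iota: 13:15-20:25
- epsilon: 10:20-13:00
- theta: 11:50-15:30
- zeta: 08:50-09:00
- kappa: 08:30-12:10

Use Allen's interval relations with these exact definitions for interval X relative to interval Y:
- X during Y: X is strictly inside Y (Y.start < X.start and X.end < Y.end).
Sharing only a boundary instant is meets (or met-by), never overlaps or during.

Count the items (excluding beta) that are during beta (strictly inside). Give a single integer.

1

Target beta = [07:15, 10:25].
delta [15:10, 17:55] → after → no.
epsilon [10:20, 13:00] → overlapped-by → no.
gamma [11:30, 12:55] → after → no.
iota [13:15, 20:25] → after → no.
kappa [08:30, 12:10] → overlapped-by → no.
lambda [21:30, 21:50] → after → no.
theta [11:50, 15:30] → after → no.
zeta [08:50, 09:00] → during → counts.
Total: 1.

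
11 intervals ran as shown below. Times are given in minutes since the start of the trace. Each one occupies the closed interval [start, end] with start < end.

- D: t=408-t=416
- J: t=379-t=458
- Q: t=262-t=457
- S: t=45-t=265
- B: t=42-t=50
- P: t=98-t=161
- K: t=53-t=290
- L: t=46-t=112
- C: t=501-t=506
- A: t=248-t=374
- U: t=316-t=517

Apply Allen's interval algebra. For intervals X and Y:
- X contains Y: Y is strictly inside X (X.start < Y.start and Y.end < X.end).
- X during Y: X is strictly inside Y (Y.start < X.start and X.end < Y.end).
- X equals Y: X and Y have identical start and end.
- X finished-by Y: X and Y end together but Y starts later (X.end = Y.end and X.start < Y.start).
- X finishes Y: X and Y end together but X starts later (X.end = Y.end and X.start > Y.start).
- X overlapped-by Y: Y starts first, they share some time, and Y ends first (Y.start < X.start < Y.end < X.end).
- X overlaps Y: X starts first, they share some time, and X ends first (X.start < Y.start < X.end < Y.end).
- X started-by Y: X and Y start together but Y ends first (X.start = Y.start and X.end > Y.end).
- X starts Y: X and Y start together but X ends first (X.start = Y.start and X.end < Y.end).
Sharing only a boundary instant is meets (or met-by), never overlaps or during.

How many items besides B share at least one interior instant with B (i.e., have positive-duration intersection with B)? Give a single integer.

Target B = [t=42, t=50].
A [t=248, t=374] → after → no.
C [t=501, t=506] → after → no.
D [t=408, t=416] → after → no.
J [t=379, t=458] → after → no.
K [t=53, t=290] → after → no.
L [t=46, t=112] → overlapped-by → counts.
P [t=98, t=161] → after → no.
Q [t=262, t=457] → after → no.
S [t=45, t=265] → overlapped-by → counts.
U [t=316, t=517] → after → no.
Total: 2.

2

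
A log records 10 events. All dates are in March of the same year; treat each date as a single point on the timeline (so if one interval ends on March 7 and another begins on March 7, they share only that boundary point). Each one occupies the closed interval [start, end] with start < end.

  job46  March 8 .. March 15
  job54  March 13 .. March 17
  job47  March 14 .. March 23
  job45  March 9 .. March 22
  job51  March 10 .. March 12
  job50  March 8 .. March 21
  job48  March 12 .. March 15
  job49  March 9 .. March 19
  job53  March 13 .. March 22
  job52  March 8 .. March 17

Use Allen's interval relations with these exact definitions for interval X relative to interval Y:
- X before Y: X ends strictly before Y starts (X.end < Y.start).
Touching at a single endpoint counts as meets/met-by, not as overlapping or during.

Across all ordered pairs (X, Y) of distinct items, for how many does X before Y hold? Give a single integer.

3

Checking all 90 ordered pairs for relation 'before'; matching pairs in alphabetical order:
(job51, job47): job51 before job47 ✓
(job51, job53): job51 before job53 ✓
(job51, job54): job51 before job54 ✓
Count: 3.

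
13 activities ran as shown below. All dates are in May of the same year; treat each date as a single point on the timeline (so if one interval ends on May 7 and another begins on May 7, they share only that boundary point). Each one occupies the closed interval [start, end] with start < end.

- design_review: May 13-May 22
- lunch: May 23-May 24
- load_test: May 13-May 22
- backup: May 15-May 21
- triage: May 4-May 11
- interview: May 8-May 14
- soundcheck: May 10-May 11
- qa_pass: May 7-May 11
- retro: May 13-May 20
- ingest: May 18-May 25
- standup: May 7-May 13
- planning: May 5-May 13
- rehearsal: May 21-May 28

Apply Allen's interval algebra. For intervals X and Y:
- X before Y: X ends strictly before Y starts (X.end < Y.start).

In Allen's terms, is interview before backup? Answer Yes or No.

interview = [May 8, May 14], backup = [May 15, May 21].
Actual relation of interview to backup: before.
Asked whether 'before' holds → Yes.

Yes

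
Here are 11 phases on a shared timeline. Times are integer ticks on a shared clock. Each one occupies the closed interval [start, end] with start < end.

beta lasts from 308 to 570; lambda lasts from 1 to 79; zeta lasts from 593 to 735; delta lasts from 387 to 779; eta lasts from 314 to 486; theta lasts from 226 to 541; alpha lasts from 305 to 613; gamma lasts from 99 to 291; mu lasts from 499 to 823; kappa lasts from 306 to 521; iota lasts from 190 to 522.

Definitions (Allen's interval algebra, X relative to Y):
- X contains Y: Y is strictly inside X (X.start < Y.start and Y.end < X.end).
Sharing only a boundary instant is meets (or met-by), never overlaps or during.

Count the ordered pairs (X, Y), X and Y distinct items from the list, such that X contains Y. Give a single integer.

11

Checking all 110 ordered pairs for relation 'contains'; matching pairs in alphabetical order:
(alpha, beta): alpha contains beta ✓
(alpha, eta): alpha contains eta ✓
(alpha, kappa): alpha contains kappa ✓
(beta, eta): beta contains eta ✓
(delta, zeta): delta contains zeta ✓
(iota, eta): iota contains eta ✓
(iota, kappa): iota contains kappa ✓
(kappa, eta): kappa contains eta ✓
(mu, zeta): mu contains zeta ✓
(theta, eta): theta contains eta ✓
(theta, kappa): theta contains kappa ✓
Count: 11.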